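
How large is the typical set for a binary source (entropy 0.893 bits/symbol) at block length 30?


log2|A_typical| = nH = 30 * 0.893 = 26.79, so |A_typical| ~ 2^26.79 = 1.160e+08

1.160e+08


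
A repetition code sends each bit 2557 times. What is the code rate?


Rate = k/n = 1/2557

1/2557


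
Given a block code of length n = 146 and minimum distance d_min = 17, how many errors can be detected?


Detection capability = d_min - 1 = 17 - 1 = 16

16 errors


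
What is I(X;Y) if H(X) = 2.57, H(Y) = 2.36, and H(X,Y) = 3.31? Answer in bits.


I(X;Y) = H(X) + H(Y) - H(X,Y) = 2.57 + 2.36 - 3.31 = 1.62

1.62 bits


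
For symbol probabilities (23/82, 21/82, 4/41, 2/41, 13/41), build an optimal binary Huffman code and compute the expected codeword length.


Huffman construction (repeatedly merge the two least-probable nodes; each merge adds 1 bit to every symbol beneath it): 2/41 + 4/41 = 6/41; 6/41 + 21/82 = 33/82; 23/82 + 13/41 = 49/82; 33/82 + 49/82 = 1. Resulting codeword lengths (in the order the probabilities were given): (2, 2, 3, 3, 2). L_avg = sum(p_i * l_i) = 23/82*2 + 21/82*2 + 4/41*3 + 2/41*3 + 13/41*2 = 88/41 = 2.1463

2.1463 bits


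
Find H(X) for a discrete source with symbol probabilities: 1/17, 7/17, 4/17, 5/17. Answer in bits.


H = -sum(p_i * log2(p_i)). Terms: -(1/17)*log2(1/17) = 0.240439; -(7/17)*log2(7/17) = 0.527103; -(4/17)*log2(4/17) = 0.491168; -(5/17)*log2(5/17) = 0.519275. H = 0.240439 + 0.527103 + 0.491168 + 0.519275 = 1.778

1.778 bits


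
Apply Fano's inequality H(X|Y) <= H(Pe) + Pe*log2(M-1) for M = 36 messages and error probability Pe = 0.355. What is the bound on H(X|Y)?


H(Pe) = -Pe*log2(Pe) - (1-Pe)*log2(1-Pe) = -0.355*log2(0.355) - 0.645*log2(0.645) = 0.530409 + 0.408046 = 0.9385. Pe*log2(M-1) = 0.355*log2(35) = 1.820895. Bound = H(Pe) + Pe*log2(M-1) = 0.530409 + 0.408046 + 1.820895 = 2.7593

2.7593 bits


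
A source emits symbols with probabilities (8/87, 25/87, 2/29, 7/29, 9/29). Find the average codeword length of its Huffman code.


Huffman construction (repeatedly merge the two least-probable nodes; each merge adds 1 bit to every symbol beneath it): 2/29 + 8/87 = 14/87; 14/87 + 7/29 = 35/87; 25/87 + 9/29 = 52/87; 35/87 + 52/87 = 1. Resulting codeword lengths (in the order the probabilities were given): (3, 2, 3, 2, 2). L_avg = sum(p_i * l_i) = 8/87*3 + 25/87*2 + 2/29*3 + 7/29*2 + 9/29*2 = 188/87 = 2.1609

2.1609 bits


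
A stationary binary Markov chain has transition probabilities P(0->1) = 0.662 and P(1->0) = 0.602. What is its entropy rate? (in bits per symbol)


Stationary distribution: pi_0 = p10/(p01+p10) = 0.4763, pi_1 = 0.5237. Entropy rate H' = pi_0*H(p01) + pi_1*H(p10) = 0.4763*0.9229 + 0.5237*0.9698 = 0.9474

0.9474 bits/symbol


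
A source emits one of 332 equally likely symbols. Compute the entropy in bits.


H = log2(n) = log2(332) = 8.375

8.375 bits


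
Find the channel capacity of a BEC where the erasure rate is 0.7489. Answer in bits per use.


C = 1 - epsilon = 1 - 0.7489 = 0.2511

0.2511 bits


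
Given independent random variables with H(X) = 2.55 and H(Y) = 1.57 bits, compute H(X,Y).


For independent variables, H(X,Y) = H(X) + H(Y) = 2.55 + 1.57 = 4.12

4.12 bits


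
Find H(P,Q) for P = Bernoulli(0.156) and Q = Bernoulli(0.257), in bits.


H(P,Q) = -p*log2(q) - (1-p)*log2(1-q). -0.156*log2(0.257) = 0.305785; -0.844*log2(0.743) = 0.361710. H(P,Q) = 0.305785 + 0.361710 = 0.6675

0.6675 bits


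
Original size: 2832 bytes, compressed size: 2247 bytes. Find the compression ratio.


Ratio = original / compressed = 2832 / 2247 = 1.2603

1.2603


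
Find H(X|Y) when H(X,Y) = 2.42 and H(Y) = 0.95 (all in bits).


H(X|Y) = H(X,Y) - H(Y) = 2.42 - 0.95 = 1.47

1.47 bits


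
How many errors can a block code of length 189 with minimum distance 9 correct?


Correction capability = floor((d-1)/2) = floor((9-1)/2) = 4

4 errors


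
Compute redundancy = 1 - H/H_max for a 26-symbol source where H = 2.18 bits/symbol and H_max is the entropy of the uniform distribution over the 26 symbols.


H_max = log2(K) = log2(26) = 4.7004 bits/symbol. Redundancy = 1 - H/H_max = 1 - 2.18/4.7004 = 1 - 0.4638 = 0.5362

0.5362


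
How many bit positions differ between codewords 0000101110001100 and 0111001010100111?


Count differing positions: . ^ ^ ^ ^ . . ^ . . ^ . ^ . ^ ^ = 9 differences

9


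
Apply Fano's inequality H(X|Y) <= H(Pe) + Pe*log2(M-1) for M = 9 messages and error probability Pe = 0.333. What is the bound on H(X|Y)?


H(Pe) = -Pe*log2(Pe) - (1-Pe)*log2(1-Pe) = -0.333*log2(0.333) - 0.667*log2(0.667) = 0.528273 + 0.389689 = 0.918. Pe*log2(M-1) = 0.333*log2(8) = 0.999000. Bound = H(Pe) + Pe*log2(M-1) = 0.528273 + 0.389689 + 0.999000 = 1.917

1.917 bits


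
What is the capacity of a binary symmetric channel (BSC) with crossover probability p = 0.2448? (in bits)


H(p) = -p*log2(p) - (1-p)*log2(1-p) = -0.2448*log2(0.2448) - 0.7552*log2(0.7552) = 0.497023 + 0.305908 = 0.8029. C = 1 - H(p) = 1 - 0.8029 = 0.1971

0.1971 bits


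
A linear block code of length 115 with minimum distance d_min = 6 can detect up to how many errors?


Detection capability = d_min - 1 = 6 - 1 = 5

5 errors


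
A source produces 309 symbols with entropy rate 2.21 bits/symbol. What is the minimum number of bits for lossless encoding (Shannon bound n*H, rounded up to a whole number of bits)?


Minimum bits >= n * H = 309 * 2.21 = 682.89, rounded up to a whole number of bits = 683

683 bits


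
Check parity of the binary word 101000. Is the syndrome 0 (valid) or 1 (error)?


Syndrome = XOR of all bits = 1 XOR 0 XOR 1 XOR 0 XOR 0 XOR 0 = 0

0


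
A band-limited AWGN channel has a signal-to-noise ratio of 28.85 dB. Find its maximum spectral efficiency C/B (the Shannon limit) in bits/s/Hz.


SNR_linear = 10^(28.85/10) = 767.3615; C/B = log2(1 + SNR_linear) = log2(1 + 767.3615) = 9.5856

9.5856 bits/s/Hz


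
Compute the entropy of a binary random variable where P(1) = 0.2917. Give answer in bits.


H = -p*log2(p) - (1-p)*log2(1-p). -0.2917*log2(0.2917) = 0.518480; -0.7083*log2(0.7083) = 0.352427. H = 0.518480 + 0.352427 = 0.8709

0.8709 bits


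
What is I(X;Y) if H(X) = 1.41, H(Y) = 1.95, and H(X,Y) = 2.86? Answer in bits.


I(X;Y) = H(X) + H(Y) - H(X,Y) = 1.41 + 1.95 - 2.86 = 0.5

0.5 bits


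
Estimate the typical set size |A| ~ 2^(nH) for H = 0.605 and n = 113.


log2|A_typical| = nH = 113 * 0.605 = 68.365, so |A_typical| ~ 2^68.365 = 3.801e+20

3.801e+20


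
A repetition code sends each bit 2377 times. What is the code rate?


Rate = k/n = 1/2377

1/2377


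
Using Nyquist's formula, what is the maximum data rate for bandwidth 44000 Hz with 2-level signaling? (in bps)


Rate = 2 * B * log2(M) = 2 * 44000 * 1.0 = 88000.0

88000.0 bps


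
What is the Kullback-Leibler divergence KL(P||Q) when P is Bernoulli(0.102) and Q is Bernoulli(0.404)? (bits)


KL = p*log2(p/q) + (1-p)*log2((1-p)/(1-q)) = 0.102*log2(0.102/0.404) + 0.898*log2(0.898/0.596) = 0.3285

0.3285 bits


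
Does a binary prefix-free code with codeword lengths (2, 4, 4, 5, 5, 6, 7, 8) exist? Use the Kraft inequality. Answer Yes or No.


Kraft sum = sum(2^(-l_i)) = 0.4648, need <= 1. Result: satisfied (a binary prefix-free code with these lengths exists)

Yes


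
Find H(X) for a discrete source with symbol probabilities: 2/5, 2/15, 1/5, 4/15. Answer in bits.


H = -sum(p_i * log2(p_i)). Terms: -(2/5)*log2(2/5) = 0.528771; -(2/15)*log2(2/15) = 0.387585; -(1/5)*log2(1/5) = 0.464386; -(4/15)*log2(4/15) = 0.508504. H = 0.528771 + 0.387585 + 0.464386 + 0.508504 = 1.8892

1.8892 bits


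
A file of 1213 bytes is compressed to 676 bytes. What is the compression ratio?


Ratio = original / compressed = 1213 / 676 = 1.7944

1.7944


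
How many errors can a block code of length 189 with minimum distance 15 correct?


Correction capability = floor((d-1)/2) = floor((15-1)/2) = 7

7 errors


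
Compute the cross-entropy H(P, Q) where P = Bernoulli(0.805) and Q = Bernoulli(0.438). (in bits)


H(P,Q) = -p*log2(q) - (1-p)*log2(1-q). -0.805*log2(0.438) = 0.958753; -0.195*log2(0.562) = 0.162115. H(P,Q) = 0.958753 + 0.162115 = 1.1209

1.1209 bits


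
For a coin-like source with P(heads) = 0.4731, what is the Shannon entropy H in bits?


H = -p*log2(p) - (1-p)*log2(1-p). -0.4731*log2(0.4731) = 0.510845; -0.5269*log2(0.5269) = 0.487066. H = 0.510845 + 0.487066 = 0.9979

0.9979 bits


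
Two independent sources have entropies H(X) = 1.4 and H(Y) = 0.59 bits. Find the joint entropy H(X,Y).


For independent variables, H(X,Y) = H(X) + H(Y) = 1.4 + 0.59 = 1.99

1.99 bits


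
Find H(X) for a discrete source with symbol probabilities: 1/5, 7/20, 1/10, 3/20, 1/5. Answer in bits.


H = -sum(p_i * log2(p_i)). Terms: -(1/5)*log2(1/5) = 0.464386; -(7/20)*log2(7/20) = 0.530101; -(1/10)*log2(1/10) = 0.332193; -(3/20)*log2(3/20) = 0.410545; -(1/5)*log2(1/5) = 0.464386. H = 0.464386 + 0.530101 + 0.332193 + 0.410545 + 0.464386 = 2.2016

2.2016 bits


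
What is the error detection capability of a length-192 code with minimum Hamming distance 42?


Detection capability = d_min - 1 = 42 - 1 = 41

41 errors


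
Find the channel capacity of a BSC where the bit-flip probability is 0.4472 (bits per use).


H(p) = -p*log2(p) - (1-p)*log2(1-p) = -0.4472*log2(0.4472) - 0.5528*log2(0.5528) = 0.519203 + 0.472738 = 0.9919. C = 1 - H(p) = 1 - 0.9919 = 0.0081

0.0081 bits


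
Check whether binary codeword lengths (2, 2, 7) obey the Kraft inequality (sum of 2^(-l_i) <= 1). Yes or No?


Kraft sum = sum(2^(-l_i)) = 0.5078, need <= 1. Result: satisfied (a binary prefix-free code with these lengths exists)

Yes


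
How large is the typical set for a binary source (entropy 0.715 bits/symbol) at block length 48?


log2|A_typical| = nH = 48 * 0.715 = 34.32, so |A_typical| ~ 2^34.32 = 2.145e+10

2.145e+10


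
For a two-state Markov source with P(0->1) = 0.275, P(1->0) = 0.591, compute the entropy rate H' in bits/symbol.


Stationary distribution: pi_0 = p10/(p01+p10) = 0.6824, pi_1 = 0.3176. Entropy rate H' = pi_0*H(p01) + pi_1*H(p10) = 0.6824*0.8485 + 0.3176*0.976 = 0.889

0.889 bits/symbol


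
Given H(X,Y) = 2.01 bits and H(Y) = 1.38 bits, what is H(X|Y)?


H(X|Y) = H(X,Y) - H(Y) = 2.01 - 1.38 = 0.63

0.63 bits


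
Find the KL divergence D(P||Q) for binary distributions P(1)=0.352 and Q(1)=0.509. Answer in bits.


KL = p*log2(p/q) + (1-p)*log2((1-p)/(1-q)) = 0.352*log2(0.352/0.509) + 0.648*log2(0.648/0.491) = 0.0721

0.0721 bits


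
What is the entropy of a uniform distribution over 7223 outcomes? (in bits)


H = log2(n) = log2(7223) = 12.8184

12.8184 bits


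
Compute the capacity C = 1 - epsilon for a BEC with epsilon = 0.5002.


C = 1 - epsilon = 1 - 0.5002 = 0.4998

0.4998 bits


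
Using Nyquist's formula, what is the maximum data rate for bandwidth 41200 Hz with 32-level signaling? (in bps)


Rate = 2 * B * log2(M) = 2 * 41200 * 5.0 = 412000.0

412000.0 bps


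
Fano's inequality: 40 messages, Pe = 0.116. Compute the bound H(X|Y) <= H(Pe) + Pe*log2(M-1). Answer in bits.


H(Pe) = -Pe*log2(Pe) - (1-Pe)*log2(1-Pe) = -0.116*log2(0.116) - 0.884*log2(0.884) = 0.360505 + 0.157247 = 0.5178. Pe*log2(M-1) = 0.116*log2(39) = 0.613107. Bound = H(Pe) + Pe*log2(M-1) = 0.360505 + 0.157247 + 0.613107 = 1.1309

1.1309 bits


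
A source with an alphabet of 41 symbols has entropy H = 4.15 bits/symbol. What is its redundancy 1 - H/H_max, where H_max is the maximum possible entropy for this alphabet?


H_max = log2(K) = log2(41) = 5.3576 bits/symbol. Redundancy = 1 - H/H_max = 1 - 4.15/5.3576 = 1 - 0.7746 = 0.2254

0.2254


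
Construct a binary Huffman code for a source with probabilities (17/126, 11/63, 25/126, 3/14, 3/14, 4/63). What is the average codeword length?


Huffman construction (repeatedly merge the two least-probable nodes; each merge adds 1 bit to every symbol beneath it): 4/63 + 17/126 = 25/126; 11/63 + 25/126 = 47/126; 25/126 + 3/14 = 26/63; 3/14 + 47/126 = 37/63; 26/63 + 37/63 = 1. Resulting codeword lengths (in the order the probabilities were given): (3, 3, 3, 2, 2, 3). L_avg = sum(p_i * l_i) = 17/126*3 + 11/63*3 + 25/126*3 + 3/14*2 + 3/14*2 + 4/63*3 = 18/7 = 2.5714

2.5714 bits


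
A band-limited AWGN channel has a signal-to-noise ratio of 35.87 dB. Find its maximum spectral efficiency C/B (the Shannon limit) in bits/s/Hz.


SNR_linear = 10^(35.87/10) = 3863.6698; C/B = log2(1 + SNR_linear) = log2(1 + 3863.6698) = 11.9161

11.9161 bits/s/Hz


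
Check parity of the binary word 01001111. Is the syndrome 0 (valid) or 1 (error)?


Syndrome = XOR of all bits = 0 XOR 1 XOR 0 XOR 0 XOR 1 XOR 1 XOR 1 XOR 1 = 1

1


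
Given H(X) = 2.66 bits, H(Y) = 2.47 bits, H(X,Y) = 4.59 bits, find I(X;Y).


I(X;Y) = H(X) + H(Y) - H(X,Y) = 2.66 + 2.47 - 4.59 = 0.54

0.54 bits


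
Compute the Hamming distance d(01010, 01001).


Count differing positions: . . . ^ ^ = 2 differences

2


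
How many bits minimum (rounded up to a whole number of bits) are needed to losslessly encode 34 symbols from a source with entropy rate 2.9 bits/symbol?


Minimum bits >= n * H = 34 * 2.9 = 98.6, rounded up to a whole number of bits = 99

99 bits


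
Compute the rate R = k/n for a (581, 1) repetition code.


Rate = k/n = 1/581

1/581


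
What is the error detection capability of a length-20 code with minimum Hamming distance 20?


Detection capability = d_min - 1 = 20 - 1 = 19

19 errors


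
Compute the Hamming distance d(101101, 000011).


Count differing positions: ^ . ^ ^ ^ . = 4 differences

4


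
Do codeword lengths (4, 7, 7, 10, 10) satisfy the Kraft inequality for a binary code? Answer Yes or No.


Kraft sum = sum(2^(-l_i)) = 0.0801, need <= 1. Result: satisfied (a binary prefix-free code with these lengths exists)

Yes


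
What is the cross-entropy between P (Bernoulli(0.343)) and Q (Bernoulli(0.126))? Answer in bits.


H(P,Q) = -p*log2(q) - (1-p)*log2(1-q). -0.343*log2(0.126) = 1.025057; -0.657*log2(0.874) = 0.127652. H(P,Q) = 1.025057 + 0.127652 = 1.1527

1.1527 bits


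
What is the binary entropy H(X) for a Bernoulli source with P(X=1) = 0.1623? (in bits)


H = -p*log2(p) - (1-p)*log2(1-p). -0.1623*log2(0.1623) = 0.425756; -0.8377*log2(0.8377) = 0.214028. H = 0.425756 + 0.214028 = 0.6398

0.6398 bits


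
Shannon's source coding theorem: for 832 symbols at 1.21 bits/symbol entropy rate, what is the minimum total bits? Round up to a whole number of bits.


Minimum bits >= n * H = 832 * 1.21 = 1006.72, rounded up to a whole number of bits = 1007

1007 bits


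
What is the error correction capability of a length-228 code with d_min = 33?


Correction capability = floor((d-1)/2) = floor((33-1)/2) = 16

16 errors


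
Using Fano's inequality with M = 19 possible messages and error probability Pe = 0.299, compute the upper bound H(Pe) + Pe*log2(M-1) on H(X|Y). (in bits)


H(Pe) = -Pe*log2(Pe) - (1-Pe)*log2(1-Pe) = -0.299*log2(0.299) - 0.701*log2(0.701) = 0.520793 + 0.359272 = 0.8801. Pe*log2(M-1) = 0.299*log2(18) = 1.246808. Bound = H(Pe) + Pe*log2(M-1) = 0.520793 + 0.359272 + 1.246808 = 2.1269

2.1269 bits


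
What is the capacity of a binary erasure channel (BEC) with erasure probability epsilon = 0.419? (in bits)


C = 1 - epsilon = 1 - 0.419 = 0.581

0.581 bits


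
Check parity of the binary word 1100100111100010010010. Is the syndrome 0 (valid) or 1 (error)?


Syndrome = XOR of all bits = 1 XOR 1 XOR 0 XOR 0 XOR 1 XOR 0 XOR 0 XOR 1 XOR 1 XOR 1 XOR 1 XOR 0 XOR 0 XOR 0 XOR 1 XOR 0 XOR 0 XOR 1 XOR 0 XOR 0 XOR 1 XOR 0 = 0

0


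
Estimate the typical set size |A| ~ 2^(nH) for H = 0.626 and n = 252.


log2|A_typical| = nH = 252 * 0.626 = 157.752, so |A_typical| ~ 2^157.752 = 3.077e+47

3.077e+47


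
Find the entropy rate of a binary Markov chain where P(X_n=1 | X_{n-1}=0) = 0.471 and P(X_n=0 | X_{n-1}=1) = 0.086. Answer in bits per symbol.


Stationary distribution: pi_0 = p10/(p01+p10) = 0.1544, pi_1 = 0.8456. Entropy rate H' = pi_0*H(p01) + pi_1*H(p10) = 0.1544*0.9976 + 0.8456*0.423 = 0.5117

0.5117 bits/symbol


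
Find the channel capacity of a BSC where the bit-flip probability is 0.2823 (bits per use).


H(p) = -p*log2(p) - (1-p)*log2(1-p) = -0.2823*log2(0.2823) - 0.7177*log2(0.7177) = 0.515113 + 0.343453 = 0.8586. C = 1 - H(p) = 1 - 0.8586 = 0.1414

0.1414 bits


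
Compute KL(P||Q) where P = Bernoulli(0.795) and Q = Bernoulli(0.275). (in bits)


KL = p*log2(p/q) + (1-p)*log2((1-p)/(1-q)) = 0.795*log2(0.795/0.275) + 0.205*log2(0.205/0.725) = 0.844

0.844 bits


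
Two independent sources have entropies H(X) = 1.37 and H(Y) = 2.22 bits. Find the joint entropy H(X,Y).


For independent variables, H(X,Y) = H(X) + H(Y) = 1.37 + 2.22 = 3.59

3.59 bits


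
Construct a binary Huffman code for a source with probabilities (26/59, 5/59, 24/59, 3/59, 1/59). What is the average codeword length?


Huffman construction (repeatedly merge the two least-probable nodes; each merge adds 1 bit to every symbol beneath it): 1/59 + 3/59 = 4/59; 4/59 + 5/59 = 9/59; 9/59 + 24/59 = 33/59; 26/59 + 33/59 = 1. Resulting codeword lengths (in the order the probabilities were given): (1, 3, 2, 4, 4). L_avg = sum(p_i * l_i) = 26/59*1 + 5/59*3 + 24/59*2 + 3/59*4 + 1/59*4 = 105/59 = 1.7797

1.7797 bits


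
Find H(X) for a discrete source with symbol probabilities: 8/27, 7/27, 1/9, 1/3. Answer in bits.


H = -sum(p_i * log2(p_i)). Terms: -(8/27)*log2(8/27) = 0.519967; -(7/27)*log2(7/27) = 0.504916; -(1/9)*log2(1/9) = 0.352214; -(1/3)*log2(1/3) = 0.528321. H = 0.519967 + 0.504916 + 0.352214 + 0.528321 = 1.9054

1.9054 bits


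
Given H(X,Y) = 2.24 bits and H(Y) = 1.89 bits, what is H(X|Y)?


H(X|Y) = H(X,Y) - H(Y) = 2.24 - 1.89 = 0.35

0.35 bits


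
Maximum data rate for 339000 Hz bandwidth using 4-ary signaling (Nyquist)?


Rate = 2 * B * log2(M) = 2 * 339000 * 2.0 = 1356000.0

1356000.0 bps


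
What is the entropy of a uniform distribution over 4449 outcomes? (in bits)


H = log2(n) = log2(4449) = 12.1193

12.1193 bits


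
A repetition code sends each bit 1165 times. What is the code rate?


Rate = k/n = 1/1165

1/1165


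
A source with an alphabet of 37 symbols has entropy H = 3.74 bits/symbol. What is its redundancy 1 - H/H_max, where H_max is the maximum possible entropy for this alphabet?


H_max = log2(K) = log2(37) = 5.2095 bits/symbol. Redundancy = 1 - H/H_max = 1 - 3.74/5.2095 = 1 - 0.7179 = 0.2821

0.2821


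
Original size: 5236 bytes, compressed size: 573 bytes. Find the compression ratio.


Ratio = original / compressed = 5236 / 573 = 9.1379

9.1379


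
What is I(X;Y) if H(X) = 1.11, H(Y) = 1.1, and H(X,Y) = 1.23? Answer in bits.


I(X;Y) = H(X) + H(Y) - H(X,Y) = 1.11 + 1.1 - 1.23 = 0.98

0.98 bits


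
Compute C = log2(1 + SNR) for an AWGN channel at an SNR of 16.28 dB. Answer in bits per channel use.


SNR_linear = 10^(16.28/10) = 42.462; C = log2(1 + SNR_linear) = log2(1 + 42.462) = 5.4417

5.4417 bits/channel use


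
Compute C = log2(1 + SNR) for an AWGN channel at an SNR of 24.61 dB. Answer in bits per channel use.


SNR_linear = 10^(24.61/10) = 289.068; C = log2(1 + SNR_linear) = log2(1 + 289.068) = 8.1802

8.1802 bits/channel use


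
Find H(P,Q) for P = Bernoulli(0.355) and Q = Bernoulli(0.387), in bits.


H(P,Q) = -p*log2(q) - (1-p)*log2(1-q). -0.355*log2(0.387) = 0.486206; -0.645*log2(0.613) = 0.455396. H(P,Q) = 0.486206 + 0.455396 = 0.9416

0.9416 bits


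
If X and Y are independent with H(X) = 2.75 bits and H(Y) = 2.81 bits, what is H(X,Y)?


For independent variables, H(X,Y) = H(X) + H(Y) = 2.75 + 2.81 = 5.56

5.56 bits


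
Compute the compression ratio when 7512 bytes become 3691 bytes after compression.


Ratio = original / compressed = 7512 / 3691 = 2.0352

2.0352


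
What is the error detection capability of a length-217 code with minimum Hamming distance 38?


Detection capability = d_min - 1 = 38 - 1 = 37

37 errors


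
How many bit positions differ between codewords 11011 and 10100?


Count differing positions: . ^ ^ ^ ^ = 4 differences

4


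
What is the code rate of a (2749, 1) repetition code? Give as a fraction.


Rate = k/n = 1/2749

1/2749


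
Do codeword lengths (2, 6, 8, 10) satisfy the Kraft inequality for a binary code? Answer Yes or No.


Kraft sum = sum(2^(-l_i)) = 0.2705, need <= 1. Result: satisfied (a binary prefix-free code with these lengths exists)

Yes


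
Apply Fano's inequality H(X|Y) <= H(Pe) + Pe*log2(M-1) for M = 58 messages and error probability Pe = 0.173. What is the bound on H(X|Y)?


H(Pe) = -Pe*log2(Pe) - (1-Pe)*log2(1-Pe) = -0.173*log2(0.173) - 0.827*log2(0.827) = 0.437890 + 0.226632 = 0.6645. Pe*log2(M-1) = 0.173*log2(57) = 1.009090. Bound = H(Pe) + Pe*log2(M-1) = 0.437890 + 0.226632 + 1.009090 = 1.6736

1.6736 bits


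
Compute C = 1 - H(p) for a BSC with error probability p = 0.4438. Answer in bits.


H(p) = -p*log2(p) - (1-p)*log2(1-p) = -0.4438*log2(0.4438) - 0.5562*log2(0.5562) = 0.520142 + 0.470726 = 0.9909. C = 1 - H(p) = 1 - 0.9909 = 0.0091

0.0091 bits


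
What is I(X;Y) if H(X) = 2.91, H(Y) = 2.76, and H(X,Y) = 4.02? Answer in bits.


I(X;Y) = H(X) + H(Y) - H(X,Y) = 2.91 + 2.76 - 4.02 = 1.65

1.65 bits


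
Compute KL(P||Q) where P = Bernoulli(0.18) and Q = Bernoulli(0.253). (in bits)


KL = p*log2(p/q) + (1-p)*log2((1-p)/(1-q)) = 0.18*log2(0.18/0.253) + 0.82*log2(0.82/0.747) = 0.0219

0.0219 bits


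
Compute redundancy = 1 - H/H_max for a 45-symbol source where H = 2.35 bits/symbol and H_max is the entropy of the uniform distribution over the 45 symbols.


H_max = log2(K) = log2(45) = 5.4919 bits/symbol. Redundancy = 1 - H/H_max = 1 - 2.35/5.4919 = 1 - 0.4279 = 0.5721

0.5721


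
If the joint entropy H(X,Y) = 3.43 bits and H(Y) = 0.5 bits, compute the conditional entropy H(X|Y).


H(X|Y) = H(X,Y) - H(Y) = 3.43 - 0.5 = 2.93

2.93 bits


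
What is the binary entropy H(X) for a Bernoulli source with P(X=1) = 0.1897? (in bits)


H = -p*log2(p) - (1-p)*log2(1-p). -0.1897*log2(0.1897) = 0.454940; -0.8103*log2(0.8103) = 0.245903. H = 0.454940 + 0.245903 = 0.7008

0.7008 bits


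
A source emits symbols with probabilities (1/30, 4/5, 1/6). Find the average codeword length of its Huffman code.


Huffman construction (repeatedly merge the two least-probable nodes; each merge adds 1 bit to every symbol beneath it): 1/30 + 1/6 = 1/5; 1/5 + 4/5 = 1. Resulting codeword lengths (in the order the probabilities were given): (2, 1, 2). L_avg = sum(p_i * l_i) = 1/30*2 + 4/5*1 + 1/6*2 = 6/5 = 1.2

1.2 bits


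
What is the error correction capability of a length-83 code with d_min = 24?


Correction capability = floor((d-1)/2) = floor((24-1)/2) = 11

11 errors


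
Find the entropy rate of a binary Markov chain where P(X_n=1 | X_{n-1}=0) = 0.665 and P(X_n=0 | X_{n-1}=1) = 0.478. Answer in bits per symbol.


Stationary distribution: pi_0 = p10/(p01+p10) = 0.4182, pi_1 = 0.5818. Entropy rate H' = pi_0*H(p01) + pi_1*H(p10) = 0.4182*0.92 + 0.5818*0.9986 = 0.9657

0.9657 bits/symbol


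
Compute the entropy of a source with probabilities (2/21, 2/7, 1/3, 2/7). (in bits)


H = -sum(p_i * log2(p_i)). Terms: -(2/21)*log2(2/21) = 0.323078; -(2/7)*log2(2/7) = 0.516387; -(1/3)*log2(1/3) = 0.528321; -(2/7)*log2(2/7) = 0.516387. H = 0.323078 + 0.516387 + 0.528321 + 0.516387 = 1.8842

1.8842 bits


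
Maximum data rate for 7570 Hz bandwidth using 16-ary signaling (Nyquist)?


Rate = 2 * B * log2(M) = 2 * 7570 * 4.0 = 60560.0

60560.0 bps


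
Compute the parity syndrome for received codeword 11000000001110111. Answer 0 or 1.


Syndrome = XOR of all bits = 1 XOR 1 XOR 0 XOR 0 XOR 0 XOR 0 XOR 0 XOR 0 XOR 0 XOR 0 XOR 1 XOR 1 XOR 1 XOR 0 XOR 1 XOR 1 XOR 1 = 0

0


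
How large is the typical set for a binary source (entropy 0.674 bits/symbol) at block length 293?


log2|A_typical| = nH = 293 * 0.674 = 197.482, so |A_typical| ~ 2^197.482 = 2.805e+59

2.805e+59


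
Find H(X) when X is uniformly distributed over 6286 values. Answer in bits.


H = log2(n) = log2(6286) = 12.6179

12.6179 bits


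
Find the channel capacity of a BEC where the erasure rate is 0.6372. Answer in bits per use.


C = 1 - epsilon = 1 - 0.6372 = 0.3628

0.3628 bits


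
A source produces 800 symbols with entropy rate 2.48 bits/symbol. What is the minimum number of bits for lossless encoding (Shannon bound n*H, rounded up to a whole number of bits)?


Minimum bits >= n * H = 800 * 2.48 = 1984.0, rounded up to a whole number of bits = 1984

1984 bits


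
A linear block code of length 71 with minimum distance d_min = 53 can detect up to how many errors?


Detection capability = d_min - 1 = 53 - 1 = 52

52 errors


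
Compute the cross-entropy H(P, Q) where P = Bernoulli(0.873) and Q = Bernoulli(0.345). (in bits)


H(P,Q) = -p*log2(q) - (1-p)*log2(1-q). -0.873*log2(0.345) = 1.340345; -0.127*log2(0.655) = 0.077525. H(P,Q) = 1.340345 + 0.077525 = 1.4179

1.4179 bits


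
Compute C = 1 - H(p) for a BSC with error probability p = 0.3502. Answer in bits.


H(p) = -p*log2(p) - (1-p)*log2(1-p) = -0.3502*log2(0.3502) - 0.6498*log2(0.6498) = 0.530115 + 0.404132 = 0.9342. C = 1 - H(p) = 1 - 0.9342 = 0.0658

0.0658 bits


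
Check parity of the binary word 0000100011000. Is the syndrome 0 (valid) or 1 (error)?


Syndrome = XOR of all bits = 0 XOR 0 XOR 0 XOR 0 XOR 1 XOR 0 XOR 0 XOR 0 XOR 1 XOR 1 XOR 0 XOR 0 XOR 0 = 1

1


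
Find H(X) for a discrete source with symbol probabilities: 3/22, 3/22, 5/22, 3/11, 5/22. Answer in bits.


H = -sum(p_i * log2(p_i)). Terms: -(3/22)*log2(3/22) = 0.391973; -(3/22)*log2(3/22) = 0.391973; -(5/22)*log2(5/22) = 0.485796; -(3/11)*log2(3/11) = 0.511219; -(5/22)*log2(5/22) = 0.485796. H = 0.391973 + 0.391973 + 0.485796 + 0.511219 + 0.485796 = 2.2668

2.2668 bits


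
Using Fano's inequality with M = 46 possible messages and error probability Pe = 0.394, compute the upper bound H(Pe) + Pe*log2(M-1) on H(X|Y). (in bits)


H(Pe) = -Pe*log2(Pe) - (1-Pe)*log2(1-Pe) = -0.394*log2(0.394) - 0.606*log2(0.606) = 0.529431 + 0.437902 = 0.9673. Pe*log2(M-1) = 0.394*log2(45) = 2.163790. Bound = H(Pe) + Pe*log2(M-1) = 0.529431 + 0.437902 + 2.163790 = 3.1311

3.1311 bits


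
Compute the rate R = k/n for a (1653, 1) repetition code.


Rate = k/n = 1/1653

1/1653


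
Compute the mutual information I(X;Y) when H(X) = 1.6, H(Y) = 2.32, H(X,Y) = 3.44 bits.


I(X;Y) = H(X) + H(Y) - H(X,Y) = 1.6 + 2.32 - 3.44 = 0.48

0.48 bits


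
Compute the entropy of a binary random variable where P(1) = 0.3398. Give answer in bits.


H = -p*log2(p) - (1-p)*log2(1-p). -0.3398*log2(0.3398) = 0.529151; -0.6602*log2(0.6602) = 0.395476. H = 0.529151 + 0.395476 = 0.9246

0.9246 bits


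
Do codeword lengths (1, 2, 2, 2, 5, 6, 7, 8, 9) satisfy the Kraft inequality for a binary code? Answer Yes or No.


Kraft sum = sum(2^(-l_i)) = 1.3105, need <= 1. Result: violated (a binary prefix-free code with these lengths cannot exist)

No


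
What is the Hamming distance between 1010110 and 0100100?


Count differing positions: ^ ^ ^ . . ^ . = 4 differences

4


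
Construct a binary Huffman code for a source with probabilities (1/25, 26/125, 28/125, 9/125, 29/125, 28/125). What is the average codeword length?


Huffman construction (repeatedly merge the two least-probable nodes; each merge adds 1 bit to every symbol beneath it): 1/25 + 9/125 = 14/125; 14/125 + 26/125 = 8/25; 28/125 + 28/125 = 56/125; 29/125 + 8/25 = 69/125; 56/125 + 69/125 = 1. Resulting codeword lengths (in the order the probabilities were given): (4, 3, 2, 4, 2, 2). L_avg = sum(p_i * l_i) = 1/25*4 + 26/125*3 + 28/125*2 + 9/125*4 + 29/125*2 + 28/125*2 = 304/125 = 2.432

2.432 bits


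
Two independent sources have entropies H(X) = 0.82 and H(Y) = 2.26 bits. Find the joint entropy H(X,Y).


For independent variables, H(X,Y) = H(X) + H(Y) = 0.82 + 2.26 = 3.08

3.08 bits


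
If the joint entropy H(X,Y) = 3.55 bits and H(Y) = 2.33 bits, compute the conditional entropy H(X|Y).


H(X|Y) = H(X,Y) - H(Y) = 3.55 - 2.33 = 1.22

1.22 bits


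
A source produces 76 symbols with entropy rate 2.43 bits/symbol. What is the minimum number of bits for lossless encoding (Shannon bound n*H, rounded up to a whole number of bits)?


Minimum bits >= n * H = 76 * 2.43 = 184.68, rounded up to a whole number of bits = 185

185 bits


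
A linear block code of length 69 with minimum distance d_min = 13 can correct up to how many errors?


Correction capability = floor((d-1)/2) = floor((13-1)/2) = 6

6 errors


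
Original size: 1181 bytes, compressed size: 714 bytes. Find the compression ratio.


Ratio = original / compressed = 1181 / 714 = 1.6541

1.6541


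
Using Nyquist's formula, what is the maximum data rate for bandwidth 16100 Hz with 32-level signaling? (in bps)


Rate = 2 * B * log2(M) = 2 * 16100 * 5.0 = 161000.0

161000.0 bps


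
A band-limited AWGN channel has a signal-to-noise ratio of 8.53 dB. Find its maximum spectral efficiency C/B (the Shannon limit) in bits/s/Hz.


SNR_linear = 10^(8.53/10) = 7.1285; C/B = log2(1 + SNR_linear) = log2(1 + 7.1285) = 3.023

3.023 bits/s/Hz


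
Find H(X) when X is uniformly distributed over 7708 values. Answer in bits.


H = log2(n) = log2(7708) = 12.9121

12.9121 bits


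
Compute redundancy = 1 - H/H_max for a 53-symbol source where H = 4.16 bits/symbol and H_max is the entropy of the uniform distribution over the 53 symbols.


H_max = log2(K) = log2(53) = 5.7279 bits/symbol. Redundancy = 1 - H/H_max = 1 - 4.16/5.7279 = 1 - 0.7263 = 0.2737

0.2737


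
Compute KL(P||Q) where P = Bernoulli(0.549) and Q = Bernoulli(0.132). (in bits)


KL = p*log2(p/q) + (1-p)*log2((1-p)/(1-q)) = 0.549*log2(0.549/0.132) + 0.451*log2(0.451/0.868) = 0.7029

0.7029 bits


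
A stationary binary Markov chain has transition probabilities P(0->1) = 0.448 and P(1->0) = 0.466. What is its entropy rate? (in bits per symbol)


Stationary distribution: pi_0 = p10/(p01+p10) = 0.5098, pi_1 = 0.4902. Entropy rate H' = pi_0*H(p01) + pi_1*H(p10) = 0.5098*0.9922 + 0.4902*0.9967 = 0.9944

0.9944 bits/symbol


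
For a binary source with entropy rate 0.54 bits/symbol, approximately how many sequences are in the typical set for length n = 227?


log2|A_typical| = nH = 227 * 0.54 = 122.58, so |A_typical| ~ 2^122.58 = 7.948e+36

7.948e+36


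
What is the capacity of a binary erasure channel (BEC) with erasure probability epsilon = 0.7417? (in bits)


C = 1 - epsilon = 1 - 0.7417 = 0.2583

0.2583 bits


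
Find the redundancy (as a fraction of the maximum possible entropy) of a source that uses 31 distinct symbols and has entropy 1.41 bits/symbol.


H_max = log2(K) = log2(31) = 4.9542 bits/symbol. Redundancy = 1 - H/H_max = 1 - 1.41/4.9542 = 1 - 0.2846 = 0.7154

0.7154


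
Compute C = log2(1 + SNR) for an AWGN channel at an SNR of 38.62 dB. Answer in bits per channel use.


SNR_linear = 10^(38.62/10) = 7277.798; C = log2(1 + SNR_linear) = log2(1 + 7277.798) = 12.8295

12.8295 bits/channel use


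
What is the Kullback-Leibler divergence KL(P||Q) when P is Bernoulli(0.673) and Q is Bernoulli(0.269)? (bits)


KL = p*log2(p/q) + (1-p)*log2((1-p)/(1-q)) = 0.673*log2(0.673/0.269) + 0.327*log2(0.327/0.731) = 0.5109

0.5109 bits


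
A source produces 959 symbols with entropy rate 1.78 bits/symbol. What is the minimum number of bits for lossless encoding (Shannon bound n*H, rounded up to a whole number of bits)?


Minimum bits >= n * H = 959 * 1.78 = 1707.02, rounded up to a whole number of bits = 1708

1708 bits


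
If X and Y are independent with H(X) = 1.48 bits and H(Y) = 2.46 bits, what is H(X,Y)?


For independent variables, H(X,Y) = H(X) + H(Y) = 1.48 + 2.46 = 3.94

3.94 bits


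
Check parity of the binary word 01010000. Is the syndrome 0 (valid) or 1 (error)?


Syndrome = XOR of all bits = 0 XOR 1 XOR 0 XOR 1 XOR 0 XOR 0 XOR 0 XOR 0 = 0

0


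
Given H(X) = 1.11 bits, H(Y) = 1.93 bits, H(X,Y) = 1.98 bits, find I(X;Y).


I(X;Y) = H(X) + H(Y) - H(X,Y) = 1.11 + 1.93 - 1.98 = 1.06

1.06 bits


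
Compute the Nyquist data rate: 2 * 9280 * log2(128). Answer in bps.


Rate = 2 * B * log2(M) = 2 * 9280 * 7.0 = 129920.0

129920.0 bps


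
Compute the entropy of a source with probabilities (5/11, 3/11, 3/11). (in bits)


H = -sum(p_i * log2(p_i)). Terms: -(5/11)*log2(5/11) = 0.517047; -(3/11)*log2(3/11) = 0.511219; -(3/11)*log2(3/11) = 0.511219. H = 0.517047 + 0.511219 + 0.511219 = 1.5395

1.5395 bits


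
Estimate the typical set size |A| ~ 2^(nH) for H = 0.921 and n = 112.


log2|A_typical| = nH = 112 * 0.921 = 103.152, so |A_typical| ~ 2^103.152 = 1.127e+31

1.127e+31


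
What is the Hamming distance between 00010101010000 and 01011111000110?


Count differing positions: . ^ . . ^ . ^ . . ^ . ^ ^ . = 6 differences

6


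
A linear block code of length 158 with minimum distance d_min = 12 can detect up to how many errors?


Detection capability = d_min - 1 = 12 - 1 = 11

11 errors


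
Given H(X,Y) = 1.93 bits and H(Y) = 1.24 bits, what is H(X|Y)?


H(X|Y) = H(X,Y) - H(Y) = 1.93 - 1.24 = 0.69

0.69 bits


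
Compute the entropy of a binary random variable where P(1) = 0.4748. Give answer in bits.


H = -p*log2(p) - (1-p)*log2(1-p). -0.4748*log2(0.4748) = 0.510224; -0.5252*log2(0.5252) = 0.487943. H = 0.510224 + 0.487943 = 0.9982

0.9982 bits


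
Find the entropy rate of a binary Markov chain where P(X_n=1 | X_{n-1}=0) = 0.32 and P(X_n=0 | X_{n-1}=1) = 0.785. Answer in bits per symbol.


Stationary distribution: pi_0 = p10/(p01+p10) = 0.7104, pi_1 = 0.2896. Entropy rate H' = pi_0*H(p01) + pi_1*H(p10) = 0.7104*0.9044 + 0.2896*0.7509 = 0.8599

0.8599 bits/symbol


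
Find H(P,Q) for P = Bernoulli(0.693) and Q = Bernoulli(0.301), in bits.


H(P,Q) = -p*log2(q) - (1-p)*log2(1-q). -0.693*log2(0.301) = 1.200390; -0.307*log2(0.699) = 0.158607. H(P,Q) = 1.200390 + 0.158607 = 1.359

1.359 bits


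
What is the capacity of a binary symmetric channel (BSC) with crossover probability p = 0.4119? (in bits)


H(p) = -p*log2(p) - (1-p)*log2(1-p) = -0.4119*log2(0.4119) - 0.5881*log2(0.5881) = 0.527081 + 0.450406 = 0.9775. C = 1 - H(p) = 1 - 0.9775 = 0.0225

0.0225 bits


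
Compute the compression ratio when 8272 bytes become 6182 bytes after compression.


Ratio = original / compressed = 8272 / 6182 = 1.3381

1.3381


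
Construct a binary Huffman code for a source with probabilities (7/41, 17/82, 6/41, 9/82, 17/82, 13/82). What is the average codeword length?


Huffman construction (repeatedly merge the two least-probable nodes; each merge adds 1 bit to every symbol beneath it): 9/82 + 6/41 = 21/82; 13/82 + 7/41 = 27/82; 17/82 + 17/82 = 17/41; 21/82 + 27/82 = 24/41; 17/41 + 24/41 = 1. Resulting codeword lengths (in the order the probabilities were given): (3, 2, 3, 3, 2, 3). L_avg = sum(p_i * l_i) = 7/41*3 + 17/82*2 + 6/41*3 + 9/82*3 + 17/82*2 + 13/82*3 = 106/41 = 2.5854

2.5854 bits


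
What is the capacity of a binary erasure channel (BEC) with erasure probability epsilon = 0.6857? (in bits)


C = 1 - epsilon = 1 - 0.6857 = 0.3143

0.3143 bits


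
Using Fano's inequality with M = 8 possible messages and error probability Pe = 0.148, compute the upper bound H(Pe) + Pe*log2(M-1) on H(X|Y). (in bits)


H(Pe) = -Pe*log2(Pe) - (1-Pe)*log2(1-Pe) = -0.148*log2(0.148) - 0.852*log2(0.852) = 0.407937 + 0.196876 = 0.6048. Pe*log2(M-1) = 0.148*log2(7) = 0.415489. Bound = H(Pe) + Pe*log2(M-1) = 0.407937 + 0.196876 + 0.415489 = 1.0203

1.0203 bits


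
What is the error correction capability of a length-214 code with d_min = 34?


Correction capability = floor((d-1)/2) = floor((34-1)/2) = 16

16 errors


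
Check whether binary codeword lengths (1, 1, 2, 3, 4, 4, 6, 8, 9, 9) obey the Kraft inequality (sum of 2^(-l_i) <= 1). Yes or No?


Kraft sum = sum(2^(-l_i)) = 1.5234, need <= 1. Result: violated (a binary prefix-free code with these lengths cannot exist)

No


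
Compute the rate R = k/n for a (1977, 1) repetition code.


Rate = k/n = 1/1977

1/1977


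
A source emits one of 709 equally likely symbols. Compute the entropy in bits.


H = log2(n) = log2(709) = 9.4696

9.4696 bits


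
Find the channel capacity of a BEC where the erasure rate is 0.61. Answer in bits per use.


C = 1 - epsilon = 1 - 0.61 = 0.39

0.39 bits


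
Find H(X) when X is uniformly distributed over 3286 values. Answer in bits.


H = log2(n) = log2(3286) = 11.6821

11.6821 bits


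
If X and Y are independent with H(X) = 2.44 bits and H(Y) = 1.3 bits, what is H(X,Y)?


For independent variables, H(X,Y) = H(X) + H(Y) = 2.44 + 1.3 = 3.74

3.74 bits


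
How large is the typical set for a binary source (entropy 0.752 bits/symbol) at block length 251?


log2|A_typical| = nH = 251 * 0.752 = 188.752, so |A_typical| ~ 2^188.752 = 6.607e+56

6.607e+56


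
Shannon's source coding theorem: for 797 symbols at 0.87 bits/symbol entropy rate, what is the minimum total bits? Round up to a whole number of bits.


Minimum bits >= n * H = 797 * 0.87 = 693.39, rounded up to a whole number of bits = 694

694 bits


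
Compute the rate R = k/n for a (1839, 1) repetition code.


Rate = k/n = 1/1839

1/1839


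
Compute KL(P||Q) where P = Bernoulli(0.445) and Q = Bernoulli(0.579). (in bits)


KL = p*log2(p/q) + (1-p)*log2((1-p)/(1-q)) = 0.445*log2(0.445/0.579) + 0.555*log2(0.555/0.421) = 0.0523

0.0523 bits


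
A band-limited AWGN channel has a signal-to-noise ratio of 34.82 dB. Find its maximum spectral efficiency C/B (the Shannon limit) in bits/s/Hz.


SNR_linear = 10^(34.82/10) = 3033.8912; C/B = log2(1 + SNR_linear) = log2(1 + 3033.8912) = 11.5674

11.5674 bits/s/Hz


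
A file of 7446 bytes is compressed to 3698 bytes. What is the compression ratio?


Ratio = original / compressed = 7446 / 3698 = 2.0135

2.0135


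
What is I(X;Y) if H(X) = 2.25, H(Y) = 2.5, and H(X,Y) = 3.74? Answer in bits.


I(X;Y) = H(X) + H(Y) - H(X,Y) = 2.25 + 2.5 - 3.74 = 1.01

1.01 bits


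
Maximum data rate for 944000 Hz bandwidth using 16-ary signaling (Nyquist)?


Rate = 2 * B * log2(M) = 2 * 944000 * 4.0 = 7552000.0

7552000.0 bps


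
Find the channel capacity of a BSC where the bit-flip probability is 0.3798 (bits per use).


H(p) = -p*log2(p) - (1-p)*log2(1-p) = -0.3798*log2(0.3798) - 0.6202*log2(0.6202) = 0.530462 + 0.427438 = 0.9579. C = 1 - H(p) = 1 - 0.9579 = 0.0421

0.0421 bits


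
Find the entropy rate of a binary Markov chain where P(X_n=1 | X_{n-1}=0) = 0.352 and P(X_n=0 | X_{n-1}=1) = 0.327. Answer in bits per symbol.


Stationary distribution: pi_0 = p10/(p01+p10) = 0.4816, pi_1 = 0.5184. Entropy rate H' = pi_0*H(p01) + pi_1*H(p10) = 0.4816*0.9358 + 0.5184*0.9118 = 0.9234

0.9234 bits/symbol


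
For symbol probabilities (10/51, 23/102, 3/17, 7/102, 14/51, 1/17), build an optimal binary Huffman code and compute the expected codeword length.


Huffman construction (repeatedly merge the two least-probable nodes; each merge adds 1 bit to every symbol beneath it): 1/17 + 7/102 = 13/102; 13/102 + 3/17 = 31/102; 10/51 + 23/102 = 43/102; 14/51 + 31/102 = 59/102; 43/102 + 59/102 = 1. Resulting codeword lengths (in the order the probabilities were given): (2, 2, 3, 4, 2, 4). L_avg = sum(p_i * l_i) = 10/51*2 + 23/102*2 + 3/17*3 + 7/102*4 + 14/51*2 + 1/17*4 = 124/51 = 2.4314

2.4314 bits


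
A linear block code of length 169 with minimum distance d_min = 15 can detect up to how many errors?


Detection capability = d_min - 1 = 15 - 1 = 14

14 errors
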